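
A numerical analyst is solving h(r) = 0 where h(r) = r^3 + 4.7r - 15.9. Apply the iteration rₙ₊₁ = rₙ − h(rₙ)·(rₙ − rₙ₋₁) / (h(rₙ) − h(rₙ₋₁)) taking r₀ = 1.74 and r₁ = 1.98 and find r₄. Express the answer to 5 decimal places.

1.90713

h(1.74) = -2.4539760, h(1.98) = 1.1683920
r₂ = 1.9800000 − 1.1683920·(1.9800000 − 1.7400000) / (1.1683920 − (-2.4539760)) = 1.9800000 − (0.2804141)/(3.6223680) = 1.9025882
h(1.9025882) = -0.0707673
r₃ = 1.9025882 − (-0.0707673)·(1.9025882 − 1.9800000) / (-0.0707673 − 1.1683920) = 1.9025882 − (0.0054782)/(-1.2391593) = 1.9070091
h(1.9070091) = -0.0018682
r₄ = 1.9070091 − (-0.0018682)·(1.9070091 − 1.9025882) / (-0.0018682 − (-0.0707673)) = 1.9070091 − (-0.0000083)/(0.0688991) = 1.9071290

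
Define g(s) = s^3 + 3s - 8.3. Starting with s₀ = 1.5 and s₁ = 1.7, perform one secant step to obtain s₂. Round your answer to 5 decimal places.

g(1.5) = -0.4250000, g(1.7) = 1.7130000
s₂ = 1.7000000 − 1.7130000·(1.7000000 − 1.5000000) / (1.7130000 − (-0.4250000)) = 1.7000000 − (0.3426000)/(2.1380000) = 1.5397568

1.53976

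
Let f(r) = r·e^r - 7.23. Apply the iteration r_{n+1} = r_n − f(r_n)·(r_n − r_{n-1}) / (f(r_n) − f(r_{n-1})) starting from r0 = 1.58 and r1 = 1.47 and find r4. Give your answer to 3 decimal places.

f(1.58) = 0.44083, f(1.47) = -0.83662
r2 = 1.47000 − (-0.83662)·(1.47000 − 1.58000) / (-0.83662 − 0.44083) = 1.47000 − (0.09203)/(-1.27745) = 1.54204
f(1.54204) = -0.02232
r3 = 1.54204 − (-0.02232)·(1.54204 − 1.47000) / (-0.02232 − (-0.83662)) = 1.54204 − (-0.00161)/(0.81431) = 1.54402
f(1.54402) = 0.00117
r4 = 1.54402 − 0.00117·(1.54402 − 1.54204) / (0.00117 − (-0.02232)) = 1.54402 − (0.00000)/(0.02349) = 1.54392

1.544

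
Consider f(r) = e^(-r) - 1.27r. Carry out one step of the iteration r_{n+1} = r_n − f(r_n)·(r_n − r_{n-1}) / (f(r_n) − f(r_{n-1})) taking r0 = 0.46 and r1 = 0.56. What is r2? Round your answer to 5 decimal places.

f(0.46) = 0.0470836, f(0.56) = -0.1399909
r2 = 0.5600000 − (-0.1399909)·(0.5600000 − 0.4600000) / (-0.1399909 − 0.0470836) = 0.5600000 − (-0.0139991)/(-0.1870746) = 0.4851684

0.48517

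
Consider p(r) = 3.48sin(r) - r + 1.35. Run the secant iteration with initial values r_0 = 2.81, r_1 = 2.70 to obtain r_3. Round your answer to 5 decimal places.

p(2.81) = -0.3270883, p(2.70) = 0.1372820
r_2 = 2.7000000 − 0.1372820·(2.7000000 − 2.8100000) / (0.1372820 − (-0.3270883)) = 2.7000000 − (-0.0151010)/(0.4643703) = 2.7325193
p(2.7325193) = 0.0016829
r_3 = 2.7325193 − 0.0016829·(2.7325193 − 2.7000000) / (0.0016829 − 0.1372820) = 2.7325193 − (0.0000547)/(-0.1355991) = 2.7329229

2.73292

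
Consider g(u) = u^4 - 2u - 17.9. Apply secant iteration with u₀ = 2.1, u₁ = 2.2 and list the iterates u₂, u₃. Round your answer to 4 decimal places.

g(2.1) = -2.651900, g(2.2) = 1.125600
u₂ = 2.200000 − 1.125600·(2.200000 − 2.100000) / (1.125600 − (-2.651900)) = 2.200000 − (0.112560)/(3.777500) = 2.170203
g(2.170203) = -0.058387
u₃ = 2.170203 − (-0.058387)·(2.170203 − 2.200000) / (-0.058387 − 1.125600) = 2.170203 − (0.001740)/(-1.183987) = 2.171672

2.1702, 2.1717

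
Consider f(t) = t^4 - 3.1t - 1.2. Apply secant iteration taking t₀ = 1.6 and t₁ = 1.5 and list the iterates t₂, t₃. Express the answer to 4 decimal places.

1.5667, 1.5695

f(1.6) = 0.393600, f(1.5) = -0.787500
t₂ = 1.500000 − (-0.787500)·(1.500000 − 1.600000) / (-0.787500 − 0.393600) = 1.500000 − (0.078750)/(-1.181100) = 1.566675
f(1.566675) = -0.032265
t₃ = 1.566675 − (-0.032265)·(1.566675 − 1.500000) / (-0.032265 − (-0.787500)) = 1.566675 − (-0.002151)/(0.755235) = 1.569524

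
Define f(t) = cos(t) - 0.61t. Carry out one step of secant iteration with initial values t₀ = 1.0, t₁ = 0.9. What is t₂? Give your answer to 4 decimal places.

f(1.0) = -0.069698, f(0.9) = 0.072610
t₂ = 0.900000 − 0.072610·(0.900000 − 1.000000) / (0.072610 − (-0.069698)) = 0.900000 − (-0.007261)/(0.142308) = 0.951023

0.9510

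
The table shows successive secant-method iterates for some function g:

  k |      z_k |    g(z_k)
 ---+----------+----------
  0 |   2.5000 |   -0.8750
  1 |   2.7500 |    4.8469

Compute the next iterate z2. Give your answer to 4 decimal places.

z2 = 2.7500 − 4.8469·(2.7500 − 2.5000) / (4.8469 − (-0.8750))
   = 2.7500 − (1.211725)/(5.721900) = 2.538230

2.5382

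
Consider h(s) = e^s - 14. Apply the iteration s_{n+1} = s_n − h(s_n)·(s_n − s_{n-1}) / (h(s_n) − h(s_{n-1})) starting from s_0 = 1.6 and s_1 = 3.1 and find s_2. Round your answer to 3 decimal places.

2.387

h(1.6) = -9.04697, h(3.1) = 8.19795
s_2 = 3.10000 − 8.19795·(3.10000 − 1.60000) / (8.19795 − (-9.04697)) = 3.10000 − (12.29693)/(17.24492) = 2.38692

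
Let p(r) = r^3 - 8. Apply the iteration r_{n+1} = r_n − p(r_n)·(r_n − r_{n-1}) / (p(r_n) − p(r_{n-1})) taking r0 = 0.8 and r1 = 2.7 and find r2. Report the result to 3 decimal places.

1.542

p(0.8) = -7.48800, p(2.7) = 11.68300
r2 = 2.70000 − 11.68300·(2.70000 − 0.80000) / (11.68300 − (-7.48800)) = 2.70000 − (22.19770)/(19.17100) = 1.54212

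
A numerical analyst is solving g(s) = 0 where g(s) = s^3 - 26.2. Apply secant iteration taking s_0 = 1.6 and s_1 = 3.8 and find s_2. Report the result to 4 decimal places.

2.5577

g(1.6) = -22.104000, g(3.8) = 28.672000
s_2 = 3.800000 − 28.672000·(3.800000 − 1.600000) / (28.672000 − (-22.104000)) = 3.800000 − (63.078400)/(50.776000) = 2.557712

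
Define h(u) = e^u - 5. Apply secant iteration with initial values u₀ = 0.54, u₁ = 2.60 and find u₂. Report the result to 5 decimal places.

1.11586

h(0.54) = -3.2839931, h(2.60) = 8.4637380
u₂ = 2.6000000 − 8.4637380·(2.6000000 − 0.5400000) / (8.4637380 − (-3.2839931)) = 2.6000000 − (17.4353004)/(11.7477312) = 1.1158581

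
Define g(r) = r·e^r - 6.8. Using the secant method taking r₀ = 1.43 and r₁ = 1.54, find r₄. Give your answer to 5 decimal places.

g(1.43) = -0.8244602, g(1.54) = 0.3834690
r₂ = 1.5400000 − 0.3834690·(1.5400000 − 1.4300000) / (0.3834690 − (-0.8244602)) = 1.5400000 − (0.0421816)/(1.2079292) = 1.5050794
g(1.5050794) = -0.0203527
r₃ = 1.5050794 − (-0.0203527)·(1.5050794 − 1.5400000) / (-0.0203527 − 0.3834690) = 1.5050794 − (0.0007107)/(-0.4038217) = 1.5068394
g(1.5068394) = -0.0004681
r₄ = 1.5068394 − (-0.0004681)·(1.5068394 − 1.5050794) / (-0.0004681 − (-0.0203527)) = 1.5068394 − (-0.0000008)/(0.0198846) = 1.5068808

1.50688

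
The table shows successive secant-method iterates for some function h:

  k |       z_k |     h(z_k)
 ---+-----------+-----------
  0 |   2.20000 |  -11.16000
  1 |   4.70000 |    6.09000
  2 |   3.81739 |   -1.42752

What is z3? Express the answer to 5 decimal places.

3.98499

z3 = 3.81739 − (-1.42752)·(3.81739 − 4.70000) / (-1.42752 − 6.09000)
   = 3.81739 − (1.2599434)/(-7.5175200) = 3.9849909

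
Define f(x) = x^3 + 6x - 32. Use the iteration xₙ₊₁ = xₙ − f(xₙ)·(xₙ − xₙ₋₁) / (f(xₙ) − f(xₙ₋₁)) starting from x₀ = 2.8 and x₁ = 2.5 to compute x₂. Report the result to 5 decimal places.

f(2.8) = 6.7520000, f(2.5) = -1.3750000
x₂ = 2.5000000 − (-1.3750000)·(2.5000000 − 2.8000000) / (-1.3750000 − 6.7520000) = 2.5000000 − (0.4125000)/(-8.1270000) = 2.5507567

2.55076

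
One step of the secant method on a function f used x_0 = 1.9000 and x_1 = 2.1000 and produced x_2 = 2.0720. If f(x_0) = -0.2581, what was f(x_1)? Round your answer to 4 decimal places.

The secant line through (1.9000, -0.2581) and (2.1000, f(x_1)) crosses zero at x_2 = 2.0720.
So (1.9000, -0.2581), (2.1000, f(x_1)), (2.0720, 0) are collinear:
f(x_1) = -0.2581 · (2.1000 − 2.0720) / (1.9000 − 2.0720) = -0.2581 · (0.028000)/(-0.172000) = 0.042016

0.0420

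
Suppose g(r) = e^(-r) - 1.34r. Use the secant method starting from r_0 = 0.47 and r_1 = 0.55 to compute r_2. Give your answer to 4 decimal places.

0.4675

g(0.47) = -0.004798, g(0.55) = -0.160050
r_2 = 0.550000 − (-0.160050)·(0.550000 − 0.470000) / (-0.160050 − (-0.004798)) = 0.550000 − (-0.012804)/(-0.155252) = 0.467528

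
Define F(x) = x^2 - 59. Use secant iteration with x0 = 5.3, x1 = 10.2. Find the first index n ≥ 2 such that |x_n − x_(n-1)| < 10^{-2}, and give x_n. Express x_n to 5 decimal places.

n = 5, x_n = 7.68114

F(5.3) = -30.9100000, F(10.2) = 45.0400000
x2 = 10.2000000 − 45.0400000·(4.9000000)/(75.9500000) = 7.2941935;  |Δ| = 2.9058065
F(7.2941935) = -5.7947405
x3 = 7.2941935 − (-5.7947405)·(-2.9058065)/(-50.8347405) = 7.6254315;  |Δ| = 0.3312379
F(7.6254315) = -0.8527948
x4 = 7.6254315 − (-0.8527948)·(0.3312379)/(4.9419457) = 7.6825907;  |Δ| = 0.0571593
F(7.6825907) = 0.0222005
x5 = 7.6825907 − 0.0222005·(0.0571593)/(0.8749952) = 7.6811405;  |Δ| = 0.0014503
|x5 − x4| = 0.0014503 < 10^{-2}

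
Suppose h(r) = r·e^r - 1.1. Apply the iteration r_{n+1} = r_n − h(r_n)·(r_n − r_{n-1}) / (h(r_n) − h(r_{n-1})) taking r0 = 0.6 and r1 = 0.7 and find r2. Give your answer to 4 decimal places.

0.6021

h(0.6) = -0.006729, h(0.7) = 0.309627
r2 = 0.700000 − 0.309627·(0.700000 − 0.600000) / (0.309627 − (-0.006729)) = 0.700000 − (0.030963)/(0.316356) = 0.602127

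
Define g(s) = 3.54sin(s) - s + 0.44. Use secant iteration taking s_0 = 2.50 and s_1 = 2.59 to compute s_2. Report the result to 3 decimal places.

g(2.50) = 0.05859, g(2.59) = -0.29488
s_2 = 2.59000 − (-0.29488)·(2.59000 − 2.50000) / (-0.29488 − 0.05859) = 2.59000 − (-0.02654)/(-0.35347) = 2.51492

2.515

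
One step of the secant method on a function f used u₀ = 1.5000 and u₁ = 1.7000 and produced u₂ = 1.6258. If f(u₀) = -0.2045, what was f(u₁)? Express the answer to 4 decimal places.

The secant line through (1.5000, -0.2045) and (1.7000, f(u₁)) crosses zero at u₂ = 1.6258.
So (1.5000, -0.2045), (1.7000, f(u₁)), (1.6258, 0) are collinear:
f(u₁) = -0.2045 · (1.7000 − 1.6258) / (1.5000 − 1.6258) = -0.2045 · (0.074200)/(-0.125800) = 0.120619

0.1206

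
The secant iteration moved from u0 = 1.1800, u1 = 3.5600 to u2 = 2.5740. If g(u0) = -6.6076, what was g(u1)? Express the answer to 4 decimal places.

The secant line through (1.1800, -6.6076) and (3.5600, g(u1)) crosses zero at u2 = 2.5740.
So (1.1800, -6.6076), (3.5600, g(u1)), (2.5740, 0) are collinear:
g(u1) = -6.6076 · (3.5600 − 2.5740) / (1.1800 − 2.5740) = -6.6076 · (0.986000)/(-1.394000) = 4.673668

4.6737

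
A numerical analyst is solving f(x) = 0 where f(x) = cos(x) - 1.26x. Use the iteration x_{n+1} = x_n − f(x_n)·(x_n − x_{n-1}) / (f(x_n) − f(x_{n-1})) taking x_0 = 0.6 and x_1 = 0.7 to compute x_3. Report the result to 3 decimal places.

f(0.6) = 0.06934, f(0.7) = -0.11716
x_2 = 0.70000 − (-0.11716)·(0.70000 − 0.60000) / (-0.11716 − 0.06934) = 0.70000 − (-0.01172)/(-0.18649) = 0.63718
f(0.63718) = 0.00093
x_3 = 0.63718 − 0.00093·(0.63718 − 0.70000) / (0.00093 − (-0.11716)) = 0.63718 − (-0.00006)/(0.11809) = 0.63767

0.638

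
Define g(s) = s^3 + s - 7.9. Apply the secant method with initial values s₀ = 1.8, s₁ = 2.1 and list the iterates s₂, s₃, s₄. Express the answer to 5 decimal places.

g(1.8) = -0.2680000, g(2.1) = 3.4610000
s₂ = 2.1000000 − 3.4610000·(2.1000000 − 1.8000000) / (3.4610000 − (-0.2680000)) = 2.1000000 − (1.0383000)/(3.7290000) = 1.8215607
g(1.8215607) = -0.0343486
s₃ = 1.8215607 − (-0.0343486)·(1.8215607 − 2.1000000) / (-0.0343486 − 3.4610000) = 1.8215607 − (0.0095640)/(-3.4953486) = 1.8242969
g(1.8242969) = -0.0043346
s₄ = 1.8242969 − (-0.0043346)·(1.8242969 − 1.8215607) / (-0.0043346 − (-0.0343486)) = 1.8242969 − (-0.0000119)/(0.0300140) = 1.8246921

1.82156, 1.82430, 1.82469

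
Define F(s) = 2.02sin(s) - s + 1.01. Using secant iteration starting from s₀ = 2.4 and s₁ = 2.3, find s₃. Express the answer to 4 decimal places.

F(2.4) = -0.025564, F(2.3) = 0.216325
s₂ = 2.300000 − 0.216325·(2.300000 − 2.400000) / (0.216325 − (-0.025564)) = 2.300000 − (-0.021632)/(0.241889) = 2.389431
F(2.389431) = 0.000670
s₃ = 2.389431 − 0.000670·(2.389431 − 2.300000) / (0.000670 − 0.216325) = 2.389431 − (0.000060)/(-0.215654) = 2.389709

2.3897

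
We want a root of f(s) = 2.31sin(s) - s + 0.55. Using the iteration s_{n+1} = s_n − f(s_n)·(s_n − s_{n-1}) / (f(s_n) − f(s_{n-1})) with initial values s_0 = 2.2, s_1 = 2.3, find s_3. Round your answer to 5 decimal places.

2.28916

f(2.2) = 0.2176267, f(2.3) = -0.0274210
s_2 = 2.3000000 − (-0.0274210)·(2.3000000 − 2.2000000) / (-0.0274210 − 0.2176267) = 2.3000000 − (-0.0027421)/(-0.2450477) = 2.2888099
f(2.2888099) = 0.0008835
s_3 = 2.2888099 − 0.0008835·(2.2888099 − 2.3000000) / (0.0008835 − (-0.0274210)) = 2.2888099 − (-0.0000099)/(0.0283044) = 2.2891592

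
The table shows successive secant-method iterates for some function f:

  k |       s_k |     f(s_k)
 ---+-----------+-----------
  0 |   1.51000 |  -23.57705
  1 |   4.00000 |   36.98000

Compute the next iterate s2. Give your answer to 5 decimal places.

2.47945

s2 = 4.00000 − 36.98000·(4.00000 − 1.51000) / (36.98000 − (-23.57705))
   = 4.00000 − (92.0802000)/(60.5570500) = 2.4794471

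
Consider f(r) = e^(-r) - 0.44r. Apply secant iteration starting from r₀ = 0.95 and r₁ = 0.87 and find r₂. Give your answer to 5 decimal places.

f(0.95) = -0.0312590, f(0.87) = 0.0361515
r₂ = 0.8700000 − 0.0361515·(0.8700000 − 0.9500000) / (0.0361515 − (-0.0312590)) = 0.8700000 − (-0.0028921)/(0.0674105) = 0.9129032

0.91290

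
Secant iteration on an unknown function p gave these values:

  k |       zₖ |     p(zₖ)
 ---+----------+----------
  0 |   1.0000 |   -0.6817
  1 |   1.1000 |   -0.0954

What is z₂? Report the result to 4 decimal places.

1.1163

z₂ = 1.1000 − (-0.0954)·(1.1000 − 1.0000) / (-0.0954 − (-0.6817))
   = 1.1000 − (-0.009540)/(0.586300) = 1.116272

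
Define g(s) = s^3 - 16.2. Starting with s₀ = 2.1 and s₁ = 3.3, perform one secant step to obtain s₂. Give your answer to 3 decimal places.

g(2.1) = -6.93900, g(3.3) = 19.73700
s₂ = 3.30000 − 19.73700·(3.30000 − 2.10000) / (19.73700 − (-6.93900)) = 3.30000 − (23.68440)/(26.67600) = 2.41215

2.412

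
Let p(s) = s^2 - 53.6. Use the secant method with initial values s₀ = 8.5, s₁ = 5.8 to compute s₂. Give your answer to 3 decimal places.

p(8.5) = 18.65000, p(5.8) = -19.96000
s₂ = 5.80000 − (-19.96000)·(5.80000 − 8.50000) / (-19.96000 − 18.65000) = 5.80000 − (53.89200)/(-38.61000) = 7.19580

7.196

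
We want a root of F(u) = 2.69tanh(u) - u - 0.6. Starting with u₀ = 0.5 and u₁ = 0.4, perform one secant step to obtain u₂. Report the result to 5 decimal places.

F(0.5) = 0.1430952, F(0.4) = 0.0220627
u₂ = 0.4000000 − 0.0220627·(0.4000000 − 0.5000000) / (0.0220627 − 0.1430952) = 0.4000000 − (-0.0022063)/(-0.1210324) = 0.3817712

0.38177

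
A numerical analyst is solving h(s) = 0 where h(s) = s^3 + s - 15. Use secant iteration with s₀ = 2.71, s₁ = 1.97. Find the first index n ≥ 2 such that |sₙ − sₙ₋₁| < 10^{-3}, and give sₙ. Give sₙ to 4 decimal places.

n = 5, sₙ = 2.3312

h(2.71) = 7.612511, h(1.97) = -5.384627
s₂ = 1.970000 − (-5.384627)·(-0.740000)/(-12.997138) = 2.276577;  |Δ| = 0.306577
h(2.276577) = -0.924373
s₃ = 2.276577 − (-0.924373)·(0.306577)/(4.460254) = 2.340114;  |Δ| = 0.063537
h(2.340114) = 0.154892
s₄ = 2.340114 − 0.154892·(0.063537)/(1.079265) = 2.330995;  |Δ| = 0.009119
h(2.330995) = -0.003448
s₅ = 2.330995 − (-0.003448)·(-0.009119)/(-0.158340) = 2.331194;  |Δ| = 0.000199
|s₅ − s₄| = 0.000199 < 10^{-3}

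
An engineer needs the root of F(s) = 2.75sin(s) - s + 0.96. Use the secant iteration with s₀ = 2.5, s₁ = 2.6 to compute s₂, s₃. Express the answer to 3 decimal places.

F(2.5) = 0.10580, F(2.6) = -0.22237
s₂ = 2.60000 − (-0.22237)·(2.60000 − 2.50000) / (-0.22237 − 0.10580) = 2.60000 − (-0.02224)/(-0.32817) = 2.53224
F(2.53224) = 0.00169
s₃ = 2.53224 − 0.00169·(2.53224 − 2.60000) / (0.00169 − (-0.22237)) = 2.53224 − (-0.00011)/(0.22406) = 2.53275

2.532, 2.533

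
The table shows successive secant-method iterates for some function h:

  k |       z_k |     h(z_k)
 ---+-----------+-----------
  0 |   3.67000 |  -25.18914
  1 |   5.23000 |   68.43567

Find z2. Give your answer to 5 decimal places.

z2 = 5.23000 − 68.43567·(5.23000 − 3.67000) / (68.43567 − (-25.18914))
   = 5.23000 − (106.7596452)/(93.6248100) = 4.0897078

4.08971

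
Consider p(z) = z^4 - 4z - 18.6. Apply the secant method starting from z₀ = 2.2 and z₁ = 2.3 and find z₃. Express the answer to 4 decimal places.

p(2.2) = -3.974400, p(2.3) = 0.184100
z₂ = 2.300000 − 0.184100·(2.300000 − 2.200000) / (0.184100 − (-3.974400)) = 2.300000 − (0.018410)/(4.158500) = 2.295573
p(2.295573) = -0.013027
z₃ = 2.295573 − (-0.013027)·(2.295573 − 2.300000) / (-0.013027 − 0.184100) = 2.295573 − (0.000058)/(-0.197127) = 2.295865

2.2959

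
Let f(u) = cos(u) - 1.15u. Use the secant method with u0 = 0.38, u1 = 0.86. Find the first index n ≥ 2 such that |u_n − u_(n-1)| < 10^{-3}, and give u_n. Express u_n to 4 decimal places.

f(0.38) = 0.491665, f(0.86) = -0.336563
u2 = 0.860000 − (-0.336563)·(0.480000)/(-0.828227) = 0.664945;  |Δ| = 0.195055
f(0.664945) = 0.022264
u3 = 0.664945 − 0.022264·(-0.195055)/(0.358827) = 0.677047;  |Δ| = 0.012103
f(0.677047) = 0.000821
u4 = 0.677047 − 0.000821·(0.012103)/(-0.021443) = 0.677511;  |Δ| = 0.000464
|u4 − u3| = 0.000464 < 10^{-3}

n = 4, u_n = 0.6775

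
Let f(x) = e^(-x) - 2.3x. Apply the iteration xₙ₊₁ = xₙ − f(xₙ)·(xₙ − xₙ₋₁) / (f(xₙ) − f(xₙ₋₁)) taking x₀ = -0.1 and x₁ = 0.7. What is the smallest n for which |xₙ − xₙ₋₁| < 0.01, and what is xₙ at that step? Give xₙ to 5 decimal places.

f(-0.1) = 1.3351709, f(0.7) = -1.1134147
x₂ = 0.7000000 − (-1.1134147)·(0.8000000)/(-2.4485856) = 0.3362260;  |Δ| = 0.3637740
f(0.3362260) = -0.0588582
x₃ = 0.3362260 − (-0.0588582)·(-0.3637740)/(1.0545565) = 0.3159226;  |Δ| = 0.0203034
f(0.3159226) = 0.0024939
x₄ = 0.3159226 − 0.0024939·(-0.0203034)/(0.0613521) = 0.3167479;  |Δ| = 0.0008253
|x₄ − x₃| = 0.0008253 < 0.01

n = 4, xₙ = 0.31675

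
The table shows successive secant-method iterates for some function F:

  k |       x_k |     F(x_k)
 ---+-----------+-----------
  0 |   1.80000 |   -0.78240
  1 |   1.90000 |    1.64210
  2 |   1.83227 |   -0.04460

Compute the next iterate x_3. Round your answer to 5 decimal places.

1.83406

x_3 = 1.83227 − (-0.04460)·(1.83227 − 1.90000) / (-0.04460 − 1.64210)
   = 1.83227 − (0.0030208)/(-1.6867000) = 1.8340609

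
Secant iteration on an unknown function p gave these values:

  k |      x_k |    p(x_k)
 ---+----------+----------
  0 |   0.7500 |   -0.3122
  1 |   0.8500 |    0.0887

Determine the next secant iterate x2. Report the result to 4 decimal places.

0.8279

x2 = 0.8500 − 0.0887·(0.8500 − 0.7500) / (0.0887 − (-0.3122))
   = 0.8500 − (0.008870)/(0.400900) = 0.827875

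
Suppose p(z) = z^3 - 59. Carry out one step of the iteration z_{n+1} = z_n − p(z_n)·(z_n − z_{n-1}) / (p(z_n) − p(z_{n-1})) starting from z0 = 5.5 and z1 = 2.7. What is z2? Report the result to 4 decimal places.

p(5.5) = 107.375000, p(2.7) = -39.317000
z2 = 2.700000 − (-39.317000)·(2.700000 − 5.500000) / (-39.317000 − 107.375000) = 2.700000 − (110.087600)/(-146.692000) = 3.450468

3.4505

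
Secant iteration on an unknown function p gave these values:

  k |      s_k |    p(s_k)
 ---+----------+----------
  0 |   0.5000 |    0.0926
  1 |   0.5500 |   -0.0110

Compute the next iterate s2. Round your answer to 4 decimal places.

0.5447

s2 = 0.5500 − (-0.0110)·(0.5500 − 0.5000) / (-0.0110 − 0.0926)
   = 0.5500 − (-0.000550)/(-0.103600) = 0.544691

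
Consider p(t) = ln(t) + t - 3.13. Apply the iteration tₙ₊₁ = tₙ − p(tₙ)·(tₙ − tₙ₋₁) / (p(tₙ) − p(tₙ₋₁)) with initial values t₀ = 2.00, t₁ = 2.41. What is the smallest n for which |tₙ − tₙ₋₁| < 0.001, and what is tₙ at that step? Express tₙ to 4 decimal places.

n = 4, tₙ = 2.2980

p(2.00) = -0.436853, p(2.41) = 0.159627
t₂ = 2.410000 − 0.159627·(0.410000)/(0.596480) = 2.300278;  |Δ| = 0.109722
p(2.300278) = 0.003308
t₃ = 2.300278 − 0.003308·(-0.109722)/(-0.156319) = 2.297956;  |Δ| = 0.002322
p(2.297956) = -0.000024
t₄ = 2.297956 − (-0.000024)·(-0.002322)/(-0.003332) = 2.297973;  |Δ| = 0.000017
|t₄ − t₃| = 0.000017 < 0.001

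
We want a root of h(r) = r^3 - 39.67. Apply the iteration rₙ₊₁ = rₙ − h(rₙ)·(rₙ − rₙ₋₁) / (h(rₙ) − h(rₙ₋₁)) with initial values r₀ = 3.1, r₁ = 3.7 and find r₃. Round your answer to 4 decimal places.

h(3.1) = -9.879000, h(3.7) = 10.983000
r₂ = 3.700000 − 10.983000·(3.700000 − 3.100000) / (10.983000 − (-9.879000)) = 3.700000 − (6.589800)/(20.862000) = 3.384124
h(3.384124) = -0.914004
r₃ = 3.384124 − (-0.914004)·(3.384124 − 3.700000) / (-0.914004 − 10.983000) = 3.384124 − (0.288712)/(-11.897004) = 3.408392

3.4084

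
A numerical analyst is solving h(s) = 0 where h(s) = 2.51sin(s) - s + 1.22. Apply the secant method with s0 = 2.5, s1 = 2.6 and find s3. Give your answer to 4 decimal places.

2.5725

h(2.5) = 0.222165, h(2.6) = -0.086092
s2 = 2.600000 − (-0.086092)·(2.600000 − 2.500000) / (-0.086092 − 0.222165) = 2.600000 − (-0.008609)/(-0.308257) = 2.572071
h(2.572071) = 0.001393
s3 = 2.572071 − 0.001393·(2.572071 − 2.600000) / (0.001393 − (-0.086092)) = 2.572071 − (-0.000039)/(0.087485) = 2.572516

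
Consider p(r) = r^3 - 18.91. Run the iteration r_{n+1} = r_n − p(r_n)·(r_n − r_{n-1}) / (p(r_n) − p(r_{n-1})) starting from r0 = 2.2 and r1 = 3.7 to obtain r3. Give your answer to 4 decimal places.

2.6157

p(2.2) = -8.262000, p(3.7) = 31.743000
r2 = 3.700000 − 31.743000·(3.700000 − 2.200000) / (31.743000 − (-8.262000)) = 3.700000 − (47.614500)/(40.005000) = 2.509786
p(2.509786) = -3.100788
r3 = 2.509786 − (-3.100788)·(2.509786 − 3.700000) / (-3.100788 − 31.743000) = 2.509786 − (3.690601)/(-34.843788) = 2.615705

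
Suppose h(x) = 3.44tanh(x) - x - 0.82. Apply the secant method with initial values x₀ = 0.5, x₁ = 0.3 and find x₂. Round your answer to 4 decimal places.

h(0.5) = 0.269683, h(0.3) = -0.117885
x₂ = 0.300000 − (-0.117885)·(0.300000 − 0.500000) / (-0.117885 − 0.269683) = 0.300000 − (0.023577)/(-0.387568) = 0.360833

0.3608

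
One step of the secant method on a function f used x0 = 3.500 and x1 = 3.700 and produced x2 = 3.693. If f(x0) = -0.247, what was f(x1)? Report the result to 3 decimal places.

0.009

The secant line through (3.500, -0.247) and (3.700, f(x1)) crosses zero at x2 = 3.693.
So (3.500, -0.247), (3.700, f(x1)), (3.693, 0) are collinear:
f(x1) = -0.247 · (3.700 − 3.693) / (3.500 − 3.693) = -0.247 · (0.00700)/(-0.19300) = 0.00896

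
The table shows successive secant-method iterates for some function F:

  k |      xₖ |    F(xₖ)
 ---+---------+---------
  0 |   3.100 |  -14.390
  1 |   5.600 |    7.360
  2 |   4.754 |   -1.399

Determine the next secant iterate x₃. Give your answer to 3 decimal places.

x₃ = 4.754 − (-1.399)·(4.754 − 5.600) / (-1.399 − 7.360)
   = 4.754 − (1.18355)/(-8.75900) = 4.88912

4.889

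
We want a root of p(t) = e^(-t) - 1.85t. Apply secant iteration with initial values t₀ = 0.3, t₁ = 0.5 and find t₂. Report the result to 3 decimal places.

0.374

p(0.3) = 0.18582, p(0.5) = -0.31847
t₂ = 0.50000 − (-0.31847)·(0.50000 − 0.30000) / (-0.31847 − 0.18582) = 0.50000 − (-0.06369)/(-0.50429) = 0.37370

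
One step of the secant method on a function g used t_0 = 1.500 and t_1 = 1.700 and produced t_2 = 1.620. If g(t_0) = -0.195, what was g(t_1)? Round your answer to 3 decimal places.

The secant line through (1.500, -0.195) and (1.700, g(t_1)) crosses zero at t_2 = 1.620.
So (1.500, -0.195), (1.700, g(t_1)), (1.620, 0) are collinear:
g(t_1) = -0.195 · (1.700 − 1.620) / (1.500 − 1.620) = -0.195 · (0.08000)/(-0.12000) = 0.13000

0.130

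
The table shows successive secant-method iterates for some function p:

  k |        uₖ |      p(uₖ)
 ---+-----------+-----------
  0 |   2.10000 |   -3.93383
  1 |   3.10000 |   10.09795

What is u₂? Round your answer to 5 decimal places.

u₂ = 3.10000 − 10.09795·(3.10000 − 2.10000) / (10.09795 − (-3.93383))
   = 3.10000 − (10.0979500)/(14.0317800) = 2.3803515

2.38035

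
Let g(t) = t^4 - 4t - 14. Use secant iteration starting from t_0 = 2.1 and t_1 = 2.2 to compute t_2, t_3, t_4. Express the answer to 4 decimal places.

2.1825, 2.1836, 2.1836

g(2.1) = -2.951900, g(2.2) = 0.625600
t_2 = 2.200000 − 0.625600·(2.200000 − 2.100000) / (0.625600 − (-2.951900)) = 2.200000 − (0.062560)/(3.577500) = 2.182513
g(2.182513) = -0.040428
t_3 = 2.182513 − (-0.040428)·(2.182513 − 2.200000) / (-0.040428 − 0.625600) = 2.182513 − (0.000707)/(-0.666028) = 2.183574
g(2.183574) = -0.000501
t_4 = 2.183574 − (-0.000501)·(2.183574 − 2.182513) / (-0.000501 − (-0.040428)) = 2.183574 − (-0.000001)/(0.039927) = 2.183588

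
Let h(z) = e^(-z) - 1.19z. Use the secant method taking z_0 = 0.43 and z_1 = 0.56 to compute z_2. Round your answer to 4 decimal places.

0.5071

h(0.43) = 0.138809, h(0.56) = -0.095191
z_2 = 0.560000 − (-0.095191)·(0.560000 − 0.430000) / (-0.095191 − 0.138809) = 0.560000 − (-0.012375)/(-0.234000) = 0.507116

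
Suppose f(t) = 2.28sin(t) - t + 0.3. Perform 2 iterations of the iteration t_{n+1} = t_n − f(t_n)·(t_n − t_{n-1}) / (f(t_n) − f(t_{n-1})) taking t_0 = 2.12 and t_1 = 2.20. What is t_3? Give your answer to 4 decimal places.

f(2.12) = 0.124704, f(2.20) = -0.056628
t_2 = 2.200000 − (-0.056628)·(2.200000 − 2.120000) / (-0.056628 − 0.124704) = 2.200000 − (-0.004530)/(-0.181332) = 2.175017
f(2.175017) = 0.001298
t_3 = 2.175017 − 0.001298·(2.175017 − 2.200000) / (0.001298 − (-0.056628)) = 2.175017 − (-0.000032)/(0.057926) = 2.175577

2.1756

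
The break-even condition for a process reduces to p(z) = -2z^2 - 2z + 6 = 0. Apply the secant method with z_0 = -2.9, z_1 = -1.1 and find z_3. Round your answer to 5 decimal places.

-2.43590

p(-2.9) = -5.0200000, p(-1.1) = 5.7800000
z_2 = -1.1000000 − 5.7800000·(-1.1000000 − (-2.9000000)) / (5.7800000 − (-5.0200000)) = -1.1000000 − (10.4040000)/(10.8000000) = -2.0633333
p(-2.0633333) = 1.6119778
z_3 = -2.0633333 − 1.6119778·(-2.0633333 − (-1.1000000)) / (1.6119778 − 5.7800000) = -2.0633333 − (-1.5528719)/(-4.1680222) = -2.4359014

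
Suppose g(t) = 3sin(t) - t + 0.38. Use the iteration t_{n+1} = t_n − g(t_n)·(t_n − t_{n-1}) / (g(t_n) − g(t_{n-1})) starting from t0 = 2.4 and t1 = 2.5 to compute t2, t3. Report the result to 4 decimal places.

g(2.4) = 0.006390, g(2.5) = -0.324584
t2 = 2.500000 − (-0.324584)·(2.500000 − 2.400000) / (-0.324584 − 0.006390) = 2.500000 − (-0.032458)/(-0.330973) = 2.401931
g(2.401931) = 0.000185
t3 = 2.401931 − 0.000185·(2.401931 − 2.500000) / (0.000185 − (-0.324584)) = 2.401931 − (-0.000018)/(0.324768) = 2.401986

2.4019, 2.4020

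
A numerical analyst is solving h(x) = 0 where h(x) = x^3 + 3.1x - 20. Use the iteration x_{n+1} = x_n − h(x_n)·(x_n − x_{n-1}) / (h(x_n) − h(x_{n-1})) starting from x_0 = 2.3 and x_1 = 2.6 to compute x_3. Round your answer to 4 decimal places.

2.3363

h(2.3) = -0.703000, h(2.6) = 5.636000
x_2 = 2.600000 − 5.636000·(2.600000 − 2.300000) / (5.636000 − (-0.703000)) = 2.600000 − (1.690800)/(6.339000) = 2.333270
h(2.333270) = -0.064189
x_3 = 2.333270 − (-0.064189)·(2.333270 − 2.600000) / (-0.064189 − 5.636000) = 2.333270 − (0.017121)/(-5.700189) = 2.336274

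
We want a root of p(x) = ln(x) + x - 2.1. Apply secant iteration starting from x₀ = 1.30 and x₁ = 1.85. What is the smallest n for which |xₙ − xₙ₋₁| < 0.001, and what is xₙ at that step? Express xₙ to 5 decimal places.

n = 4, xₙ = 1.61850

p(1.30) = -0.5376357, p(1.85) = 0.3651856
x₂ = 1.8500000 − 0.3651856·(0.5500000)/(0.9028214) = 1.6275284;  |Δ| = 0.2224716
p(1.6275284) = 0.0145910
x₃ = 1.6275284 − 0.0145910·(-0.2224716)/(-0.3505947) = 1.6182696;  |Δ| = 0.0092588
p(1.6182696) = -0.0003729
x₄ = 1.6182696 − (-0.0003729)·(-0.0092588)/(-0.0149639) = 1.6185004;  |Δ| = 0.0002307
|x₄ − x₃| = 0.0002307 < 0.001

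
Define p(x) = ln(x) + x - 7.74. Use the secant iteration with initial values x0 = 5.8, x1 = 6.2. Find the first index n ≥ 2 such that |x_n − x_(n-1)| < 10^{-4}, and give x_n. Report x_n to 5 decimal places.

n = 4, x_n = 5.95566

p(5.8) = -0.1821421, p(6.2) = 0.2845493
x2 = 6.2000000 − 0.2845493·(0.4000000)/(0.4666914) = 5.9561135;  |Δ| = 0.2438865
p(5.9561135) = 0.0005317
x3 = 5.9561135 − 0.0005317·(-0.2438865)/(-0.2840176) = 5.9556570;  |Δ| = 0.0004566
p(5.9556570) = -0.0000015
x4 = 5.9556570 − (-0.0000015)·(-0.0004566)/(-0.0005332) = 5.9556583;  |Δ| = 0.0000013
|x4 − x3| = 0.0000013 < 10^{-4}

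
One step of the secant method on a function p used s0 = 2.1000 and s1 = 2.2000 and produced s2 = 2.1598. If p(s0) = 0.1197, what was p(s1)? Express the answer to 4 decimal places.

-0.0805

The secant line through (2.1000, 0.1197) and (2.2000, p(s1)) crosses zero at s2 = 2.1598.
So (2.1000, 0.1197), (2.2000, p(s1)), (2.1598, 0) are collinear:
p(s1) = 0.1197 · (2.2000 − 2.1598) / (2.1000 − 2.1598) = 0.1197 · (0.040200)/(-0.059800) = -0.080467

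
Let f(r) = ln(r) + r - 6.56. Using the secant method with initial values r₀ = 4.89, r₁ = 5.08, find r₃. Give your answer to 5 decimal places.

f(4.89) = -0.0828077, f(5.08) = 0.1453113
r₂ = 5.0800000 − 0.1453113·(5.0800000 − 4.8900000) / (0.1453113 − (-0.0828077)) = 5.0800000 − (0.0276091)/(0.2281190) = 4.9589704
f(4.9589704) = 0.0001686
r₃ = 4.9589704 − 0.0001686·(4.9589704 − 5.0800000) / (0.0001686 − 0.1453113) = 4.9589704 − (-0.0000204)/(-0.1451427) = 4.9588299

4.95883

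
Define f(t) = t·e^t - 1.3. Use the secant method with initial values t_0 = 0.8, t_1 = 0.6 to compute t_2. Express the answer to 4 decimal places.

0.6602

f(0.8) = 0.480433, f(0.6) = -0.206729
t_2 = 0.600000 − (-0.206729)·(0.600000 − 0.800000) / (-0.206729 − 0.480433) = 0.600000 − (0.041346)/(-0.687161) = 0.660169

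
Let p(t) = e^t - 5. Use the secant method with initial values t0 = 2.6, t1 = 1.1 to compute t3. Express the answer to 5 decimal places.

1.67381

p(2.6) = 8.4637380, p(1.1) = -1.9958340
t2 = 1.1000000 − (-1.9958340)·(1.1000000 − 2.6000000) / (-1.9958340 − 8.4637380) = 1.1000000 − (2.9937510)/(-10.4595720) = 1.3862212
p(1.3862212) = -1.0002927
t3 = 1.3862212 − (-1.0002927)·(1.3862212 − 1.1000000) / (-1.0002927 − (-1.9958340)) = 1.3862212 − (-0.2863050)/(0.9955412) = 1.6738084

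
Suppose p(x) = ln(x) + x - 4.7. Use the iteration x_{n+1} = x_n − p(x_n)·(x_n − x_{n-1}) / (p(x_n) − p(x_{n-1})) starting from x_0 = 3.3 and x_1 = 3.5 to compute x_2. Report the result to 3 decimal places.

p(3.3) = -0.20608, p(3.5) = 0.05276
x_2 = 3.50000 − 0.05276·(3.50000 − 3.30000) / (0.05276 − (-0.20608)) = 3.50000 − (0.01055)/(0.25884) = 3.45923

3.459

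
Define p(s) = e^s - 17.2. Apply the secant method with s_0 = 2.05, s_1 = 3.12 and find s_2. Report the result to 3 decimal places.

2.728

p(2.05) = -9.43210, p(3.12) = 5.44638
s_2 = 3.12000 − 5.44638·(3.12000 − 2.05000) / (5.44638 − (-9.43210)) = 3.12000 − (5.82763)/(14.87848) = 2.72832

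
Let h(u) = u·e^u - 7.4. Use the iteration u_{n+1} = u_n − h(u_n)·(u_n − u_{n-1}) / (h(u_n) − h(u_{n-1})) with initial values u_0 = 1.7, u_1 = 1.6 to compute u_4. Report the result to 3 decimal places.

h(1.7) = 1.90571, h(1.6) = 0.52485
u_2 = 1.60000 − 0.52485·(1.60000 − 1.70000) / (0.52485 − 1.90571) = 1.60000 − (-0.05249)/(-1.38086) = 1.56199
h(1.56199) = 0.04805
u_3 = 1.56199 − 0.04805·(1.56199 − 1.60000) / (0.04805 − 0.52485) = 1.56199 − (-0.00183)/(-0.47680) = 1.55816
h(1.55816) = 0.00138
u_4 = 1.55816 − 0.00138·(1.55816 − 1.56199) / (0.00138 − 0.04805) = 1.55816 − (-0.00001)/(-0.04667) = 1.55805

1.558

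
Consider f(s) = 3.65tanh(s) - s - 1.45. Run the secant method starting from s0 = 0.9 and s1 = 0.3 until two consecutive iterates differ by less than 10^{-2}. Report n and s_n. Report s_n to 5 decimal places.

n = 5, s_n = 0.65931

f(0.9) = 0.2644872, f(0.3) = -0.6867090
s2 = 0.3000000 − (-0.6867090)·(-0.6000000)/(-0.9511962) = 0.7331655;  |Δ| = 0.4331655
f(0.7331655) = 0.0980778
s3 = 0.7331655 − 0.0980778·(0.4331655)/(0.7847867) = 0.6790312;  |Δ| = 0.0541343
f(0.6790312) = 0.0277144
s4 = 0.6790312 − 0.0277144·(-0.0541343)/(-0.0703634) = 0.6577090;  |Δ| = 0.0213222
f(0.6577090) = -0.0022549
s5 = 0.6577090 − (-0.0022549)·(-0.0213222)/(-0.0299693) = 0.6593133;  |Δ| = 0.0016043
|s5 − s4| = 0.0016043 < 10^{-2}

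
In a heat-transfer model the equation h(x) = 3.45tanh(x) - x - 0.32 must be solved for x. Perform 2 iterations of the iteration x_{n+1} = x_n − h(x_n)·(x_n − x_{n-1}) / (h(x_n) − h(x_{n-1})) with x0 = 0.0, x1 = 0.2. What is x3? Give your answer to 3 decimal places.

0.132

h(0.0) = -0.32000, h(0.2) = 0.16094
x2 = 0.20000 − 0.16094·(0.20000 − 0.00000) / (0.16094 − (-0.32000)) = 0.20000 − (0.03219)/(0.48094) = 0.13307
h(0.13307) = 0.00333
x3 = 0.13307 − 0.00333·(0.13307 − 0.20000) / (0.00333 − 0.16094) = 0.13307 − (-0.00022)/(-0.15761) = 0.13166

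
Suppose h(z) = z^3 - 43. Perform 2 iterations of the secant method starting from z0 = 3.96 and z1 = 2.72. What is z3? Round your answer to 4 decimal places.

h(3.96) = 19.099136, h(2.72) = -22.876352
z2 = 2.720000 − (-22.876352)·(2.720000 − 3.960000) / (-22.876352 − 19.099136) = 2.720000 − (28.366676)/(-41.975488) = 3.395791
h(3.395791) = -3.841771
z3 = 3.395791 − (-3.841771)·(3.395791 − 2.720000) / (-3.841771 − (-22.876352)) = 3.395791 − (-2.596236)/(19.034581) = 3.532187

3.5322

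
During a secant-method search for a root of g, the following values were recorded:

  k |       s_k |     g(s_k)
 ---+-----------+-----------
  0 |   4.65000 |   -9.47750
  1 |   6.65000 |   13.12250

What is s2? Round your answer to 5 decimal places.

s2 = 6.65000 − 13.12250·(6.65000 − 4.65000) / (13.12250 − (-9.47750))
   = 6.65000 − (26.2450000)/(22.6000000) = 5.4887168

5.48872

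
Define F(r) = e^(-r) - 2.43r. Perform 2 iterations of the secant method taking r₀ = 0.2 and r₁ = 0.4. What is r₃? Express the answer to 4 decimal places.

0.3037

F(0.2) = 0.332731, F(0.4) = -0.301680
r₂ = 0.400000 − (-0.301680)·(0.400000 − 0.200000) / (-0.301680 − 0.332731) = 0.400000 − (-0.060336)/(-0.634411) = 0.304894
F(0.304894) = -0.003692
r₃ = 0.304894 − (-0.003692)·(0.304894 − 0.400000) / (-0.003692 − (-0.301680)) = 0.304894 − (0.000351)/(0.297988) = 0.303716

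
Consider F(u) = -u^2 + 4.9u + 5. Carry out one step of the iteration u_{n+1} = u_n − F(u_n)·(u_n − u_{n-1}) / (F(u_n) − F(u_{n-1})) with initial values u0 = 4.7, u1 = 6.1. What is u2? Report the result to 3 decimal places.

5.707

F(4.7) = 5.94000, F(6.1) = -2.32000
u2 = 6.10000 − (-2.32000)·(6.10000 − 4.70000) / (-2.32000 − 5.94000) = 6.10000 − (-3.24800)/(-8.26000) = 5.70678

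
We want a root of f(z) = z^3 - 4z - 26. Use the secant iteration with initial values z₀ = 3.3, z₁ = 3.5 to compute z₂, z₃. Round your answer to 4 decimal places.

f(3.3) = -3.263000, f(3.5) = 2.875000
z₂ = 3.500000 − 2.875000·(3.500000 − 3.300000) / (2.875000 − (-3.263000)) = 3.500000 − (0.575000)/(6.138000) = 3.406321
f(3.406321) = -0.101655
z₃ = 3.406321 − (-0.101655)·(3.406321 − 3.500000) / (-0.101655 − 2.875000) = 3.406321 − (0.009523)/(-2.976655) = 3.409520

3.4063, 3.4095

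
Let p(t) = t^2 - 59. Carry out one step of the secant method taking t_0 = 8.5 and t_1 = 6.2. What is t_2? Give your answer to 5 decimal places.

7.59864

p(8.5) = 13.2500000, p(6.2) = -20.5600000
t_2 = 6.2000000 − (-20.5600000)·(6.2000000 − 8.5000000) / (-20.5600000 − 13.2500000) = 6.2000000 − (47.2880000)/(-33.8100000) = 7.5986395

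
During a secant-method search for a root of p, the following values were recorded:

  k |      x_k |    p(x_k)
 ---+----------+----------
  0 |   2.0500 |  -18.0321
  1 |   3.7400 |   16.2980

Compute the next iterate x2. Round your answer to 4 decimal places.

2.9377

x2 = 3.7400 − 16.2980·(3.7400 − 2.0500) / (16.2980 − (-18.0321))
   = 3.7400 − (27.543620)/(34.330100) = 2.937683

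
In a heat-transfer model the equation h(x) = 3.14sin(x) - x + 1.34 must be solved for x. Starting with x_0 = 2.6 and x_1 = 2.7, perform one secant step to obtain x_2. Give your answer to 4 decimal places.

2.6952

h(2.6) = 0.358674, h(2.7) = -0.018027
x_2 = 2.700000 − (-0.018027)·(2.700000 − 2.600000) / (-0.018027 − 0.358674) = 2.700000 − (-0.001803)/(-0.376701) = 2.695214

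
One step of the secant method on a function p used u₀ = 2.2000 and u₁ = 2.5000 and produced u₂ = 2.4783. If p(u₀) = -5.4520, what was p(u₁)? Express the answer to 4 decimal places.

The secant line through (2.2000, -5.4520) and (2.5000, p(u₁)) crosses zero at u₂ = 2.4783.
So (2.2000, -5.4520), (2.5000, p(u₁)), (2.4783, 0) are collinear:
p(u₁) = -5.4520 · (2.5000 − 2.4783) / (2.2000 − 2.4783) = -5.4520 · (0.021700)/(-0.278300) = 0.425111

0.4251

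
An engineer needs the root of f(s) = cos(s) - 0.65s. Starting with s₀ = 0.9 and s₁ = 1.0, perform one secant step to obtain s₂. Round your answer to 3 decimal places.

f(0.9) = 0.03661, f(1.0) = -0.10970
s₂ = 1.00000 − (-0.10970)·(1.00000 − 0.90000) / (-0.10970 − 0.03661) = 1.00000 − (-0.01097)/(-0.14631) = 0.92502

0.925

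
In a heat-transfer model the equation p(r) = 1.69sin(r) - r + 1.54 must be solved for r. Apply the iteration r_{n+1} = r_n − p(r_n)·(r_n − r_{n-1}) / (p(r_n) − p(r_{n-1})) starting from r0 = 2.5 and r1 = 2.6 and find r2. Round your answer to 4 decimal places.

2.5214

p(2.5) = 0.051418, p(2.6) = -0.188803
r2 = 2.600000 − (-0.188803)·(2.600000 − 2.500000) / (-0.188803 − 0.051418) = 2.600000 − (-0.018880)/(-0.240221) = 2.521404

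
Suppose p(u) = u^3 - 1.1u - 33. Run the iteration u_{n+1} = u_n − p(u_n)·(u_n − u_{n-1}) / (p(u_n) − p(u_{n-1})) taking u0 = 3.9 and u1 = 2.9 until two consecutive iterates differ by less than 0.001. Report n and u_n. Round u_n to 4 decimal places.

n = 5, u_n = 3.3218

p(3.9) = 22.029000, p(2.9) = -11.801000
u2 = 2.900000 − (-11.801000)·(-1.000000)/(-33.830000) = 3.248832;  |Δ| = 0.348832
p(3.248832) = -2.282576
u3 = 3.248832 − (-2.282576)·(0.348832)/(9.518424) = 3.332485;  |Δ| = 0.083652
p(3.332485) = 0.343017
u4 = 3.332485 − 0.343017·(0.083652)/(2.625593) = 3.321556;  |Δ| = 0.010929
p(3.321556) = -0.007870
u5 = 3.321556 − (-0.007870)·(-0.010929)/(-0.350888) = 3.321801;  |Δ| = 0.000245
|u5 − u4| = 0.000245 < 0.001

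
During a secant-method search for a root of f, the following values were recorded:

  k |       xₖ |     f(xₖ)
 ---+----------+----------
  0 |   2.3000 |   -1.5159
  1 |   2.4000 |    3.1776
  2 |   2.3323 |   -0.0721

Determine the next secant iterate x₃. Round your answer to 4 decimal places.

x₃ = 2.3323 − (-0.0721)·(2.3323 − 2.4000) / (-0.0721 − 3.1776)
   = 2.3323 − (0.004881)/(-3.249700) = 2.333802

2.3338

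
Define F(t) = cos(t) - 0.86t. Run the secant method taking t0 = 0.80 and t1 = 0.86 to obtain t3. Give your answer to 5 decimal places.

0.80551

F(0.80) = 0.0087067, F(0.86) = -0.0871625
t2 = 0.8600000 − (-0.0871625)·(0.8600000 − 0.8000000) / (-0.0871625 − 0.0087067) = 0.8600000 − (-0.0052298)/(-0.0958692) = 0.8054491
F(0.8054491) = 0.0001012
t3 = 0.8054491 − 0.0001012·(0.8054491 − 0.8600000) / (0.0001012 − (-0.0871625)) = 0.8054491 − (-0.0000055)/(0.0872637) = 0.8055124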